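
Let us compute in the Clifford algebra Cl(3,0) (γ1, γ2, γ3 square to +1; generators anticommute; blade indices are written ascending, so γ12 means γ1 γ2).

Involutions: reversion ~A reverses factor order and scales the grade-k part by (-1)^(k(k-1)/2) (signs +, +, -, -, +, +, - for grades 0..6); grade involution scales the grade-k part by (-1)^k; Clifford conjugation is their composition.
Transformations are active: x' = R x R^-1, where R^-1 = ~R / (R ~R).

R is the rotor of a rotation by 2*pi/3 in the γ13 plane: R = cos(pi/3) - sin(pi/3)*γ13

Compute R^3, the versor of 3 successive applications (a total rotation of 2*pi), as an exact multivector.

Rotor phase runs at HALF the rotation angle; powers of one rotor simply add phase, so after 3 steps in γ13 the phase is 3*pi/3 = pi and R^3 = cos(pi) - sin(pi)*γ13.
cos(pi) = -1 and sin(pi) = 0, so R^3 = -1. The total rotation 2*pi is 1 full turn, so every vector returns to itself, yet the rotor is -1, on the OTHER sheet of the double cover (an odd number of 2*pi turns).
Answer: -1


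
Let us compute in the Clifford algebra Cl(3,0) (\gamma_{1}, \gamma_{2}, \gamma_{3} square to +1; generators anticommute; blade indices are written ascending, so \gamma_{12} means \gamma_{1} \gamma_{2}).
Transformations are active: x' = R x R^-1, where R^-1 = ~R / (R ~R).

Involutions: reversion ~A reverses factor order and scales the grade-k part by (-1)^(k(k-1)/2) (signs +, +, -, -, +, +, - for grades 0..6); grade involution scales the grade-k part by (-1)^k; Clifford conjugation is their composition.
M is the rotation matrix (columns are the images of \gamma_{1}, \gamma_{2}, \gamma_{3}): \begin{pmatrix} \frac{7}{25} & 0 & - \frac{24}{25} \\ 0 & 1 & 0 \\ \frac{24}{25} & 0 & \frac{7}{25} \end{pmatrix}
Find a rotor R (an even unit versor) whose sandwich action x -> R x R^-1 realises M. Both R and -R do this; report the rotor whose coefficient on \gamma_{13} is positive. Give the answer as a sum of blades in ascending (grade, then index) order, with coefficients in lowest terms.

Method: write R = a + b12*\gamma_{12} + b13*\gamma_{13} + b23*\gamma_{23} with a^2 + b12^2 + b13^2 + b23^2 = 1 (so R^-1 = ~R). Expanding the columns R e_j ~R gives tr M = 4a^2 - 1 and, from the antisymmetric part, M21 - M12 = -4a*b12, M13 - M31 = 4a*b13, M32 - M23 = -4a*b23.
Here tr M = \frac{39}{25}, so a^2 = (1 + tr M)/4 = \frac{16}{25} and a = ±\frac{4}{5}. Taking a = \frac{4}{5}: M21 - M12 = 0, M13 - M31 = -\frac{48}{25}, M32 - M23 = 0, giving b12 = 0, b13 = -\frac{3}{5}, b23 = 0, i.e. R = \frac{4}{5} - \frac{3}{5} \gamma_{13}.
Its \gamma_{13} coefficient is negative, so report the other preimage -R.
Answer: -\frac{4}{5} + \frac{3}{5} \gamma_{13}. Why the constraint matters: R and -R act identically through the sandwich — M has trace \frac{39}{25} either way — so only the sign condition on \gamma_{13} picks one of the two preimages.


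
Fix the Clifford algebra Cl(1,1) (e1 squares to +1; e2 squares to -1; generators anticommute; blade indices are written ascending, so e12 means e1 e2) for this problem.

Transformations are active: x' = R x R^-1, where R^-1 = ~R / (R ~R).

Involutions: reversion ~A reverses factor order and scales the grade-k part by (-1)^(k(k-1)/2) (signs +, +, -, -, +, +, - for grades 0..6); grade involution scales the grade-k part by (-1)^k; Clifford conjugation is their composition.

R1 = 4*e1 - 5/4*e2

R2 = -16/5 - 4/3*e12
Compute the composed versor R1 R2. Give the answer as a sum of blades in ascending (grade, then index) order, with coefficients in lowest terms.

Distribute over the terms of R1 (each basis-blade product reordered to ascending indices, repeated generators contracted through their squares):
(4*e1) R2 = -64/5*e1 - 16/3*e2
(-5/4*e2) R2 = 5/3*e1 + 4*e2
Summing the partial products and collecting blades:
Answer: -167/15*e1 - 4/3*e2


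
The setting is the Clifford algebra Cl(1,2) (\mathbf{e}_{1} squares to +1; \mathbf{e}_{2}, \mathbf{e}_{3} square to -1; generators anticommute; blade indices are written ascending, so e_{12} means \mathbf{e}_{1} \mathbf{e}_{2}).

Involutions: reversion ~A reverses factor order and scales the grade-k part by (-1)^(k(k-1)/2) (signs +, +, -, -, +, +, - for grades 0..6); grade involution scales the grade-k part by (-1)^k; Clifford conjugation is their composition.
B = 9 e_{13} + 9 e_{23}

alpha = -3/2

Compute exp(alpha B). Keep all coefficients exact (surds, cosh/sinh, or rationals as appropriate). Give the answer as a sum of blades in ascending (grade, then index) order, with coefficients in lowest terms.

B^2 term by term: the squares give (9)^2*(e_{13})^2 + (9)^2*(e_{23})^2 = 81*(+1) + 81*(-1) = 0 (each basis 2-blade squares to minus the product of its generators' squares); cross terms between blades sharing an index anticommute and cancel. So B^2 = 0.
B^2 = 0, so the series truncates immediately: exp(alpha B) = 1 + alpha B (parabolic case).
Answer: 1 - \frac{27}{2} e_{13} - \frac{27}{2} e_{23}


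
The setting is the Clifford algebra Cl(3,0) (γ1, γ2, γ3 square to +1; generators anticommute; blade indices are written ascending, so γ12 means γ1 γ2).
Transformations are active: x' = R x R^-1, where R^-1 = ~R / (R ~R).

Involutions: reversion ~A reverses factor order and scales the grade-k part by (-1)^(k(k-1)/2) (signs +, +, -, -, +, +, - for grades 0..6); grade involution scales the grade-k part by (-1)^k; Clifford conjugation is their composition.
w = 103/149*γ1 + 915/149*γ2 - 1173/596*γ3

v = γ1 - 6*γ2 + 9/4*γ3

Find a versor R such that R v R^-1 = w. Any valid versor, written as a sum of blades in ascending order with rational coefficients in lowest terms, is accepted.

Take R = v + w = 252/149*γ1 + 21/149*γ2 + 42/149*γ3. Because q(v) = q(w) = 673/16, conjugation by R sends v exactly to w.
Answer: 252/149*γ1 + 21/149*γ2 + 42/149*γ3


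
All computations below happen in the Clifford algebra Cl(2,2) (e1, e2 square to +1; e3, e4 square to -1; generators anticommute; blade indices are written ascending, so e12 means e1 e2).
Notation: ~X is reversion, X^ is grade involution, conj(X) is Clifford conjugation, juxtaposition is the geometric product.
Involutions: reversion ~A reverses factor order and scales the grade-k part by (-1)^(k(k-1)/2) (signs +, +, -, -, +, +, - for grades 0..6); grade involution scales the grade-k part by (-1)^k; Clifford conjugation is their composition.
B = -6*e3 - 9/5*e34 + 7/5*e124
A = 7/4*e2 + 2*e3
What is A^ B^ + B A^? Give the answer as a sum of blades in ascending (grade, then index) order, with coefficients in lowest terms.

first term: 12 - 18/5*e4 - 49/20*e14 - 21/2*e23 + 63/20*e234 + 14/5*e1234
second term: -12 + 18/5*e4 + 49/20*e14 - 21/2*e23 + 63/20*e234 + 14/5*e1234
Answer: -21*e23 + 63/10*e234 + 28/5*e1234


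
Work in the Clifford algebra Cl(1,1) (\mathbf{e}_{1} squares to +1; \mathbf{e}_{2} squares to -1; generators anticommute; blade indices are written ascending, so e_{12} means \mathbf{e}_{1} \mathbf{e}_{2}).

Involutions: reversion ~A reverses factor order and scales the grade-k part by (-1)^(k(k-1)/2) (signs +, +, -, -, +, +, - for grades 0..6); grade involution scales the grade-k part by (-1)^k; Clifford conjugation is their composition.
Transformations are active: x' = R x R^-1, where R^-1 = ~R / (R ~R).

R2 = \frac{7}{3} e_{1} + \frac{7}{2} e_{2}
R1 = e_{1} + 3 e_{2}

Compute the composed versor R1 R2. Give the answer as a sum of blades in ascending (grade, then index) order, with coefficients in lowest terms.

Distribute over the terms of R1 (each basis-blade product reordered to ascending indices, repeated generators contracted through their squares):
(e_{1}) R2 = \frac{7}{3} + \frac{7}{2} e_{12}
(3 e_{2}) R2 = -\frac{21}{2} - 7 e_{12}
Summing the partial products and collecting blades:
Answer: -\frac{49}{6} - \frac{7}{2} e_{12}


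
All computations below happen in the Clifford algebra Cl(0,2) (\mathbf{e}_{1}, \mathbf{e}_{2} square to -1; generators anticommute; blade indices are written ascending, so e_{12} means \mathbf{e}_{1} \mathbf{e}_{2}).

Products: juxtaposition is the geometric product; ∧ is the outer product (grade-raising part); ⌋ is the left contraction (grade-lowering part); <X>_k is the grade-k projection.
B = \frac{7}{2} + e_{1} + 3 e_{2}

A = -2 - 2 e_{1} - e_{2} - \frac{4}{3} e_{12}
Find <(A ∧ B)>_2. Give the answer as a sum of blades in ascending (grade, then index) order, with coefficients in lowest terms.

step 1: -7 - 9 e_{1} - \frac{19}{2} e_{2} - \frac{29}{3} e_{12}
step 2: -\frac{29}{3} e_{12}
Answer: -\frac{29}{3} e_{12}


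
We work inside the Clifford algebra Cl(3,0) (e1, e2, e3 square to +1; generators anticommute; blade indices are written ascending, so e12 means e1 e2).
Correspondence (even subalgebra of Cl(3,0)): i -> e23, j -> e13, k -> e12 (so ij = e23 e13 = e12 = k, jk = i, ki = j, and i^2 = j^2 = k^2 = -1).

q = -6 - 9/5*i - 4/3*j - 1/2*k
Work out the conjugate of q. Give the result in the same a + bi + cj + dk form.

In blades: q = -6 - 1/2*e12 - 4/3*e13 - 9/5*e23.
Quaternion conjugation is reversion on the even subalgebra: the scalar is fixed and every grade-2 blade flips sign, giving -6 + 1/2*e12 + 4/3*e13 + 9/5*e23; translating back:
Answer: -6 + 9/5*i + 4/3*j + 1/2*k


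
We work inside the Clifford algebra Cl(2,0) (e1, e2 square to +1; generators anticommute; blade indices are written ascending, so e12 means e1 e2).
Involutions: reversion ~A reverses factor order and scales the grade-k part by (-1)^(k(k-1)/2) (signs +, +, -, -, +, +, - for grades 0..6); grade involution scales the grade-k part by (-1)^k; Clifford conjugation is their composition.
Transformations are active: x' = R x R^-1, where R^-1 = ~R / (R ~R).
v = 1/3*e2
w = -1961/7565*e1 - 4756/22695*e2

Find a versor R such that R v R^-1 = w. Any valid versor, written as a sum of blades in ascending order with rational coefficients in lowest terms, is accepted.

The midline construction: v and w both square to 1/9, so reflecting in their sum -1961/7565*e1 + 2809/22695*e2 exchanges them.
Answer: -1961/7565*e1 + 2809/22695*e2


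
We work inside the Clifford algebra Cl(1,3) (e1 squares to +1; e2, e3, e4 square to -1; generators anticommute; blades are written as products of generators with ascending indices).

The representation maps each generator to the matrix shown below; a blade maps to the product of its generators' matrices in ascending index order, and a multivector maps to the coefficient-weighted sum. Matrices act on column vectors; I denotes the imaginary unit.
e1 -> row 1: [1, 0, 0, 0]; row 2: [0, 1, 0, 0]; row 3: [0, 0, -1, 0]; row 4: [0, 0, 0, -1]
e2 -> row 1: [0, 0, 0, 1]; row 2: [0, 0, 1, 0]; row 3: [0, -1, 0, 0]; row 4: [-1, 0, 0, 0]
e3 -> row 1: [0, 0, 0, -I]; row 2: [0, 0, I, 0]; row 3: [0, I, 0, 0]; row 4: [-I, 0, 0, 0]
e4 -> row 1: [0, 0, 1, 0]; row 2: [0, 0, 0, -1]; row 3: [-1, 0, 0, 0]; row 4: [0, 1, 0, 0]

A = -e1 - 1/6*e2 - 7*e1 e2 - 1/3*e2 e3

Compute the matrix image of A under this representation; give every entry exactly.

Bivector images (products of the table entries): rho(e1 e2) = rho(e1)rho(e2) = row 1: [0, 0, 0, 1]; row 2: [0, 0, 1, 0]; row 3: [0, 1, 0, 0]; row 4: [1, 0, 0, 0]; rho(e2 e3) = rho(e2)rho(e3) = row 1: [-I, 0, 0, 0]; row 2: [0, I, 0, 0]; row 3: [0, 0, -I, 0]; row 4: [0, 0, 0, I].
M = (-1)*rho(e1) + (-1/6)*rho(e2) + (-7)*rho(e1 e2) + (-1/3)*rho(e2 e3), summed entrywise:
Answer: row 1: [-1 + I/3, 0, 0, -43/6]; row 2: [0, -1 - I/3, -43/6, 0]; row 3: [0, -41/6, 1 + I/3, 0]; row 4: [-41/6, 0, 0, 1 - I/3]


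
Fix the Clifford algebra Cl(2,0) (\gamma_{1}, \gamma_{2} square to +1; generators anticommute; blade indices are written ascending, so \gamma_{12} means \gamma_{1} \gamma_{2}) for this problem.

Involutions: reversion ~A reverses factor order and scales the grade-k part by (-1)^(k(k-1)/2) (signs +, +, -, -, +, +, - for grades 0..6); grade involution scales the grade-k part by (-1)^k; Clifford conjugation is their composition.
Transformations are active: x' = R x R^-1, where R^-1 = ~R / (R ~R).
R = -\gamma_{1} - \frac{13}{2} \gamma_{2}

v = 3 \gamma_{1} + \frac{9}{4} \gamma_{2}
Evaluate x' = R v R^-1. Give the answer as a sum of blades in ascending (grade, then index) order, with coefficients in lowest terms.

~R = -\gamma_{1} - \frac{13}{2} \gamma_{2}, and R ~R = \frac{173}{4}, so R^-1 = ~R / (\frac{173}{4}).
R v = -\frac{141}{8} + \frac{69}{4} \gamma_{12}
Answer: -\frac{378}{173} \gamma_{1} + \frac{2109}{692} \gamma_{2}


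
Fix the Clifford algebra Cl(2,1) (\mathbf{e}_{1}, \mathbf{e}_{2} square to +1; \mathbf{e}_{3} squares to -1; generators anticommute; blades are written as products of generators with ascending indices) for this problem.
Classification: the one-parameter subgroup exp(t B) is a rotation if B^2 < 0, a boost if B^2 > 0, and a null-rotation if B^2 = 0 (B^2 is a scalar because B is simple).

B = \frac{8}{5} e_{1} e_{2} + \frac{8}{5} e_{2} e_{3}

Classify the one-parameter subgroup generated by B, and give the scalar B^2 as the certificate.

B^2 term by term: the squares give (\frac{8}{5})^2*(e_{1} e_{2})^2 + (\frac{8}{5})^2*(e_{2} e_{3})^2 = \frac{64}{25}*(-1) + \frac{64}{25}*(+1) = 0 (each basis 2-blade squares to minus the product of its generators' squares); cross terms between blades sharing an index anticommute and cancel. So B^2 = 0.
Answer: null-rotation, certificate B^2 = 0. Note: conjugating B changes its blade decomposition but never the scalar B^2 = 0, whose sign settles the classification.


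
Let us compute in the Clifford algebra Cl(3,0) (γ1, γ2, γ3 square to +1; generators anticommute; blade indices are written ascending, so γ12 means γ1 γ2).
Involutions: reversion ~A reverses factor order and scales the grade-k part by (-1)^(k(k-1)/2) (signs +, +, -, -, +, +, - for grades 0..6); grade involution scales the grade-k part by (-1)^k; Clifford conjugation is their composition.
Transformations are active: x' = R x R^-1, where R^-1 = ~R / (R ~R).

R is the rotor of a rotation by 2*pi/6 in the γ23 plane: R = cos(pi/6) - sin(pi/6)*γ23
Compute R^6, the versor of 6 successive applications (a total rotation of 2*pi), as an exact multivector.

Because a rotor carries half the rotation angle, composing 6 copies of this γ23-plane rotor multiplies the phase: 6*(pi/6) = pi, hence R^6 = cos(pi) - sin(pi)*γ23.
cos(pi) = -1 and sin(pi) = 0, so R^6 = -1. The total rotation 2*pi is 1 full turn, so every vector returns to itself, yet the rotor is -1, on the OTHER sheet of the double cover (an odd number of 2*pi turns).
Answer: -1


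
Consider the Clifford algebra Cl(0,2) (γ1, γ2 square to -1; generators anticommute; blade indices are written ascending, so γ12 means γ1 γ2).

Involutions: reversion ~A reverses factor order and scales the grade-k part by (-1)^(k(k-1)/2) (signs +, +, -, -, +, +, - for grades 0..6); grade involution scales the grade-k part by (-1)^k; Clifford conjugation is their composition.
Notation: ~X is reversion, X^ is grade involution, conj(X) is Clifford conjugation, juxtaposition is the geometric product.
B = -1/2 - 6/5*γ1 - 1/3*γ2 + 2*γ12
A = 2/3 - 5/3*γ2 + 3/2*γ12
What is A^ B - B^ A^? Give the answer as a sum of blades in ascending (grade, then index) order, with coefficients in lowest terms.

first term: -25/9 + 91/30*γ1 - 257/90*γ2 + 31/12*γ12
second term: -35/9 - 61/30*γ1 - 217/90*γ2 + 31/12*γ12
Answer: 10/9 + 76/15*γ1 - 4/9*γ2


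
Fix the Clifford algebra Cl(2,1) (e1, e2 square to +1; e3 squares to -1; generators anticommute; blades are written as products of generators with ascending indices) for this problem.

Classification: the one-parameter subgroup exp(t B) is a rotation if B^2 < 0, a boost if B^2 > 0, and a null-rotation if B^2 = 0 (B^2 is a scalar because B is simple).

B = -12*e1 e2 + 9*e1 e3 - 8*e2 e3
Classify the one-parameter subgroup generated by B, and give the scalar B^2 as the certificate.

B^2 term by term: the squares give (-12)^2*(e1 e2)^2 + (9)^2*(e1 e3)^2 + (-8)^2*(e2 e3)^2 = 144*(-1) + 81*(+1) + 64*(+1) = 1 (each basis 2-blade squares to minus the product of its generators' squares); cross terms between blades sharing an index anticommute and cancel. So B^2 = 1.
Answer: boost, certificate B^2 = 1. The scalar 1 is the complete invariant here: its sign names the subgroup type.


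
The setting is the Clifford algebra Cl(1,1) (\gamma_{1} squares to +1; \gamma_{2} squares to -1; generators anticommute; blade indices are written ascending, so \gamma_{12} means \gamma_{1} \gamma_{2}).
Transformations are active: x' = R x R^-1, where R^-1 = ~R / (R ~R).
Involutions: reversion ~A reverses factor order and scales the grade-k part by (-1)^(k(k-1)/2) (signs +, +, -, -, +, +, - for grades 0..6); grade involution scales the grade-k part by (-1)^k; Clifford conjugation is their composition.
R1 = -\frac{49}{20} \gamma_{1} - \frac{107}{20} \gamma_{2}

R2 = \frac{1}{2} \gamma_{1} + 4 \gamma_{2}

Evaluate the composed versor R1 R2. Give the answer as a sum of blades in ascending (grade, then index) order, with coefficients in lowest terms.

Distribute over the terms of R1 (each basis-blade product reordered to ascending indices, repeated generators contracted through their squares):
(-\frac{49}{20} \gamma_{1}) R2 = -\frac{49}{40} - \frac{49}{5} \gamma_{12}
(-\frac{107}{20} \gamma_{2}) R2 = \frac{107}{5} + \frac{107}{40} \gamma_{12}
Summing the partial products and collecting blades:
Answer: \frac{807}{40} - \frac{57}{8} \gamma_{12}


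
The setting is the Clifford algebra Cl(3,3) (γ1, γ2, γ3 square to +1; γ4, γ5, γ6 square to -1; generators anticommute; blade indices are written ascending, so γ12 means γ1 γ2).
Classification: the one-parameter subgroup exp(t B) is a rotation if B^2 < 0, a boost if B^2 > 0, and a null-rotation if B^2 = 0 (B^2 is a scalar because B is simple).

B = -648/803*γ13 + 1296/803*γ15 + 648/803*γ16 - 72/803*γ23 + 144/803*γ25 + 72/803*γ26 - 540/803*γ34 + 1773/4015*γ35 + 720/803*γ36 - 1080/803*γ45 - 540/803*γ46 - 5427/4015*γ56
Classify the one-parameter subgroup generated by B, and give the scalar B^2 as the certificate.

B^2 term by term: the squares give (-648/803)^2*(γ13)^2 + (1296/803)^2*(γ15)^2 + (648/803)^2*(γ16)^2 + (-72/803)^2*(γ23)^2 + (144/803)^2*(γ25)^2 + (72/803)^2*(γ26)^2 + (-540/803)^2*(γ34)^2 + (1773/4015)^2*(γ35)^2 + (720/803)^2*(γ36)^2 + (-1080/803)^2*(γ45)^2 + (-540/803)^2*(γ46)^2 + (-5427/4015)^2*(γ56)^2 = 419904/644809*(-1) + 1679616/644809*(+1) + 419904/644809*(+1) + 5184/644809*(-1) + 20736/644809*(+1) + 5184/644809*(+1) + 291600/644809*(+1) + 3143529/16120225*(+1) + 518400/644809*(+1) + 1166400/644809*(-1) + 291600/644809*(-1) + 29452329/16120225*(-1) = 0 (each basis 2-blade squares to minus the product of its generators' squares); cross terms between blades sharing an index anticommute and cancel; the commuting (index-disjoint) pairs give grade-4 terms 2*c*c'*(blade product), which cancel blade by blade — γ1235: 186624/644809 - 186624/644809 = 0; γ1236: 93312/644809 - 93312/644809 = 0; γ1256: -186624/644809 + 186624/644809 = 0; γ1345: 1399680/644809 - 1399680/644809 = 0; γ1346: 699840/644809 - 699840/644809 = 0; γ1356: 7033392/3224045 - 1866240/644809 + 2297808/3224045 = 0; γ1456: 1399680/644809 - 1399680/644809 = 0; γ2345: 155520/644809 - 155520/644809 = 0; γ2346: 77760/644809 - 77760/644809 = 0; γ2356: 781488/3224045 - 207360/644809 + 255312/3224045 = 0; γ2456: 155520/644809 - 155520/644809 = 0; γ3456: 1172232/644809 + 382968/644809 - 1555200/644809 = 0 — confirming B is simple. So B^2 = 0.
Answer: null-rotation, certificate B^2 = 0. No conjugation can change B^2 = 0; the sign gives the class.


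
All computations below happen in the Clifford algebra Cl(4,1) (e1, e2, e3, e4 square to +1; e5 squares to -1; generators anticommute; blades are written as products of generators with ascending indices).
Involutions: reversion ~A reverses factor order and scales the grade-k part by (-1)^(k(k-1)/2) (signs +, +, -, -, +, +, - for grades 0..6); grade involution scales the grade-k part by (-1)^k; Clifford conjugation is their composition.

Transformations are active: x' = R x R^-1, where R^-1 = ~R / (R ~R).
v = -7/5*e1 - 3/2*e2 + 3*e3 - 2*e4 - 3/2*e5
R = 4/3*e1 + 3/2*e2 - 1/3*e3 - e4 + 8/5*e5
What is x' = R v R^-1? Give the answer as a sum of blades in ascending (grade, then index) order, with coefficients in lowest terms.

~R = 4/3*e1 + 3/2*e2 - 1/3*e3 - e4 + 8/5*e5, and R ~R = 2321/900, so R^-1 = ~R / (2321/900).
R v = -43/60 + 1/10*e1 e2 + 53/15*e1 e3 - 61/15*e1 e4 + 6/25*e1 e5 + 4*e2 e3 - 9/2*e2 e4 + 3/20*e2 e5 + 11/3*e3 e4 - 43/10*e3 e5 + 47/10*e4 e5
Answer: 7647/11605*e1 + 3093/4642*e2 - 6533/2321*e3 + 5932/2321*e4 + 2835/4642*e5


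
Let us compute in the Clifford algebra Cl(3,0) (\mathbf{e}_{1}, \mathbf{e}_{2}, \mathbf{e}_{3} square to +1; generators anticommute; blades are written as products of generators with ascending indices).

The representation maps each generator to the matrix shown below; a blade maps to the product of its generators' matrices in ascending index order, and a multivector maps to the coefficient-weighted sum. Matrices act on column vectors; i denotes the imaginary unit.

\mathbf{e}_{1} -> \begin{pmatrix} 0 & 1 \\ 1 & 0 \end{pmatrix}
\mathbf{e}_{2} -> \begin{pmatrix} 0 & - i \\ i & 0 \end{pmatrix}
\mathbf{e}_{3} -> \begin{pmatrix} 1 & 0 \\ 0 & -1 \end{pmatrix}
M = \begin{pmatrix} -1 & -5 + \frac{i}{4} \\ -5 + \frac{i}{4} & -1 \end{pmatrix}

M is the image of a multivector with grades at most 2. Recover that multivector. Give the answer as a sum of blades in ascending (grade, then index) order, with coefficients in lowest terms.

Method: 1, rho(e_{1}), rho(e_{2}), rho(e_{3}) form a trace-orthogonal basis of the 2x2 complex matrices (tr(X Y) = 2 if X = Y, else 0), so M = m0*1 + m1*rho(e_{1}) + m2*rho(e_{2}) + m3*rho(e_{3}) with m0 = tr(M)/2 = -1, m1 = tr(M rho(e_{1}))/2 = -5 + \frac{i}{4}, m2 = tr(M rho(e_{2}))/2 = 0, m3 = tr(M rho(e_{3}))/2 = 0.
Multiplying table entries, the bivector images are rho(e_{1} e_{2}) = i*rho(e_{3}), rho(e_{1} e_{3}) = -i*rho(e_{2}), rho(e_{2} e_{3}) = i*rho(e_{1}); with real blade coefficients the real parts of m0..m3 are the coefficients of 1, e_{1}, e_{2}, e_{3} and the imaginary parts give the bivectors (e_{2} e_{3}: Im m1, e_{1} e_{3}: -Im m2, e_{1} e_{2}: Im m3).
Answer: -1 - 5 e_{1} + \frac{1}{4} e_{2} e_{3}


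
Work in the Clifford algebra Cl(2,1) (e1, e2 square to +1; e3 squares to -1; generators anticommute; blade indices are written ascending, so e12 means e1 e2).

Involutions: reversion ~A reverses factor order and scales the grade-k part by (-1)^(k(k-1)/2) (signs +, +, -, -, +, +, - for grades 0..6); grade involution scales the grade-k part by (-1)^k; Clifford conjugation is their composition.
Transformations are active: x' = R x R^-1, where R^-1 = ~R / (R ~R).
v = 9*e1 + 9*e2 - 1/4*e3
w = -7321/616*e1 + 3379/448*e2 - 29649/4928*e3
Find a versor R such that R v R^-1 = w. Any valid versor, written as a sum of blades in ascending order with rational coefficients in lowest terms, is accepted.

Why this works: both vectors square to 2591/16, so q(v) = q(w) and R = v + w = -1777/616*e1 + 7411/448*e2 - 30881/4928*e3 carries v to w — its own direction survives, the complement (v - w)/2 flips.
Answer: -1777/616*e1 + 7411/448*e2 - 30881/4928*e3


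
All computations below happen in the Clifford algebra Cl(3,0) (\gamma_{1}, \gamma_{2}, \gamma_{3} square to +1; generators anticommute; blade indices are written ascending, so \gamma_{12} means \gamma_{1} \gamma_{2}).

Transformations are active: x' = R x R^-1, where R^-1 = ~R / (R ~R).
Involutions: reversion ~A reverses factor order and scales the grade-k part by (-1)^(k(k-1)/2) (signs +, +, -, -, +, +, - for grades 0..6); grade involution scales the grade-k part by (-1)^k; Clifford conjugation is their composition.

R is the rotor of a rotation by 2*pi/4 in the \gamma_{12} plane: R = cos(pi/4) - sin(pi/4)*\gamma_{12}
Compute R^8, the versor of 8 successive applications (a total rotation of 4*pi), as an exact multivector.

Half-angle bookkeeping: 8 applications in \gamma_{12} add up to rotor phase 8*pi/4 = 2 \pi, so R^8 = cos(2 \pi) - sin(2 \pi)*\gamma_{12}.
cos(2 \pi) = 1 and sin(2 \pi) = 0, so R^8 = 1. The total rotation 4*pi is 2 full turns, so every vector returns to itself, yet the rotor is +1, back on the identity sheet (an even number of 2*pi turns).
Answer: 1


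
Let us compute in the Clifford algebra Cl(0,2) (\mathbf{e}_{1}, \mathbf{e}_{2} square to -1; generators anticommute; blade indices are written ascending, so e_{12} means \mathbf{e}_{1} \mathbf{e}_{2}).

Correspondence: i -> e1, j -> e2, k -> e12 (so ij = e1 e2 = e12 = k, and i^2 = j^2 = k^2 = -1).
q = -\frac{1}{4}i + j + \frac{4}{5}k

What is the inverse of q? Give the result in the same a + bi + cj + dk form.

In blades: q = -\frac{1}{4} e_{1} + e_{2} + \frac{4}{5} e_{12}.
With qbar = \frac{1}{4} e_{1} - e_{2} - \frac{4}{5} e_{12} (scalar fixed, mapped units negated), q qbar = \frac{681}{400} (the sum of squared coefficients), so q^-1 = qbar / (\frac{681}{400}) = \frac{100}{681} e_{1} - \frac{400}{681} e_{2} - \frac{320}{681} e_{12}; translating back:
Answer: \frac{100}{681}i - \frac{400}{681}j - \frac{320}{681}k


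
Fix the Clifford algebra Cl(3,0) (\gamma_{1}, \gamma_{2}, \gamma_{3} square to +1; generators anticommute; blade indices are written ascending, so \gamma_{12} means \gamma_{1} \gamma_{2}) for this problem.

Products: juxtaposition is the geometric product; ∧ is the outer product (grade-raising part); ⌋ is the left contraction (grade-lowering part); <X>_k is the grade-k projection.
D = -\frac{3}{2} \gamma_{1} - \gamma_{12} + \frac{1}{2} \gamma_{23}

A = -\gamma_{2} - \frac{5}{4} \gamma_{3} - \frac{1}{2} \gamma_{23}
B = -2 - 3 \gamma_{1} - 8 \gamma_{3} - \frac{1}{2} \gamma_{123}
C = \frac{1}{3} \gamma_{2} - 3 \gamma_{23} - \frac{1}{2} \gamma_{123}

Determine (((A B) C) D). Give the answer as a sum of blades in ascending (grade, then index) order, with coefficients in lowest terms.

step 1: 10 - \frac{1}{4} \gamma_{1} + 6 \gamma_{2} + \frac{5}{2} \gamma_{3} - \frac{19}{8} \gamma_{12} - \frac{17}{4} \gamma_{13} + 9 \gamma_{23} + \frac{3}{2} \gamma_{123}
step 2: \frac{119}{4} + \frac{197}{24} \gamma_{1} + \frac{311}{24} \gamma_{2} - \frac{355}{16} \gamma_{3} - \frac{169}{12} \gamma_{12} + \frac{77}{8} \gamma_{13} - \frac{737}{24} \gamma_{23} - \frac{17}{6} \gamma_{123}
step 3: -\frac{265}{24} - \frac{121}{4} \gamma_{1} - \frac{1751}{96} \gamma_{2} + \frac{217}{12} \gamma_{3} - \frac{121}{8} \gamma_{12} - \frac{2273}{32} \gamma_{13} + \frac{19}{2} \gamma_{23} + \frac{3473}{48} \gamma_{123}
Answer: -\frac{265}{24} - \frac{121}{4} \gamma_{1} - \frac{1751}{96} \gamma_{2} + \frac{217}{12} \gamma_{3} - \frac{121}{8} \gamma_{12} - \frac{2273}{32} \gamma_{13} + \frac{19}{2} \gamma_{23} + \frac{3473}{48} \gamma_{123}


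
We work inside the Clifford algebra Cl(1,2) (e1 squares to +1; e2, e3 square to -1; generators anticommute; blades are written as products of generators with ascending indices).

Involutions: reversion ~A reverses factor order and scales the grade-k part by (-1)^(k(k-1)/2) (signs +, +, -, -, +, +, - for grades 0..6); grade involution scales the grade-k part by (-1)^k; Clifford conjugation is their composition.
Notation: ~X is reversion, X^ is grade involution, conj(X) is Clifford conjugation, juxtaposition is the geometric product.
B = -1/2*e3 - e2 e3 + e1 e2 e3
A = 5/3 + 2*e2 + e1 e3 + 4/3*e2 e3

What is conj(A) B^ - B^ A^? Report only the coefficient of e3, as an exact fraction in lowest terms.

first term: -4/3 - 5/6*e1 - 1/3*e2 - 7/6*e3 + e1 e2 + 2*e1 e3 - 8/3*e2 e3 - 5/3*e1 e2 e3
second term: 4/3 + 11/6*e1 + 5/3*e2 + 17/6*e3 + e1 e2 + 2*e1 e3 - 2/3*e2 e3 - 5/3*e1 e2 e3
Answer: -4


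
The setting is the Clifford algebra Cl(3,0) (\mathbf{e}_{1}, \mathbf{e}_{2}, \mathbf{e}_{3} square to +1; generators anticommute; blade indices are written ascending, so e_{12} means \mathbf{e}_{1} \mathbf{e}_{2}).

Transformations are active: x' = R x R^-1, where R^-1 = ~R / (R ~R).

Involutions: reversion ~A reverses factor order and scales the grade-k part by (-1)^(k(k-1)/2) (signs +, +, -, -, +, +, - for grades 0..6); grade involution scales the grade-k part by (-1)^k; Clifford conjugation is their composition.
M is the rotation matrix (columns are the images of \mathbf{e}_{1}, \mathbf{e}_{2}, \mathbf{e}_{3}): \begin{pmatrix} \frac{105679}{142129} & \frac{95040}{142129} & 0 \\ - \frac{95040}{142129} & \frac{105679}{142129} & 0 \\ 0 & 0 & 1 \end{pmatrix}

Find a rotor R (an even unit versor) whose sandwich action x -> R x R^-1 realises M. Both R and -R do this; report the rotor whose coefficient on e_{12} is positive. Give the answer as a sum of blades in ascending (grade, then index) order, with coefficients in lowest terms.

Method: write R = a + b12*e_{12} + b13*e_{13} + b23*e_{23} with a^2 + b12^2 + b13^2 + b23^2 = 1 (so R^-1 = ~R). Expanding the columns R e_j ~R gives tr M = 4a^2 - 1 and, from the antisymmetric part, M21 - M12 = -4a*b12, M13 - M31 = 4a*b13, M32 - M23 = -4a*b23.
Here tr M = \frac{353487}{142129}, so a^2 = (1 + tr M)/4 = \frac{123904}{142129} and a = ±\frac{352}{377}. Taking a = \frac{352}{377}: M21 - M12 = -\frac{190080}{142129}, M13 - M31 = 0, M32 - M23 = 0, giving b12 = \frac{135}{377}, b13 = 0, b23 = 0, i.e. R = \frac{352}{377} + \frac{135}{377} e_{12}.
Its e_{12} coefficient is already positive.
Answer: \frac{352}{377} + \frac{135}{377} e_{12}. Uniqueness: Spin(3) -> SO(3) maps R and -R to the same rotation of trace \frac{353487}{142129}; fixing the sign of the e_{12} coefficient removes the ambiguity.


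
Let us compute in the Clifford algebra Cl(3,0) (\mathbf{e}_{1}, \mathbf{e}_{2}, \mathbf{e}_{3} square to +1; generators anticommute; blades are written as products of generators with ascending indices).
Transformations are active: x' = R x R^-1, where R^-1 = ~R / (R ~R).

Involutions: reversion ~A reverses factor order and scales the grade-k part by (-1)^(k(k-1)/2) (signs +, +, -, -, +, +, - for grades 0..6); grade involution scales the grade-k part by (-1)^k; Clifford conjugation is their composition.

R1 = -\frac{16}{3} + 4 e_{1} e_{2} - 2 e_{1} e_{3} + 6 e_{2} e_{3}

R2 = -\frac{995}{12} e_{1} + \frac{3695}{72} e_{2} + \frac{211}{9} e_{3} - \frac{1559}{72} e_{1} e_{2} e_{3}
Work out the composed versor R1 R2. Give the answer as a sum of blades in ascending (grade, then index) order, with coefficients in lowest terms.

Distribute over the terms of R1 (each basis-blade product reordered to ascending indices, repeated generators contracted through their squares):
(-\frac{16}{3}) R2 = \frac{3980}{9} e_{1} - \frac{7390}{27} e_{2} - \frac{3376}{27} e_{3} + \frac{3118}{27} e_{1} e_{2} e_{3}
(4 e_{1} e_{2}) R2 = \frac{3695}{18} e_{1} + \frac{995}{3} e_{2} + \frac{1559}{18} e_{3} + \frac{844}{9} e_{1} e_{2} e_{3}
(-2 e_{1} e_{3}) R2 = -\frac{422}{9} e_{1} + \frac{1559}{36} e_{2} - \frac{995}{6} e_{3} + \frac{3695}{36} e_{1} e_{2} e_{3}
(6 e_{2} e_{3}) R2 = \frac{1559}{12} e_{1} + \frac{422}{3} e_{2} - \frac{3695}{12} e_{3} - \frac{995}{2} e_{1} e_{2} e_{3}
Summing the partial products and collecting blades:
Answer: \frac{26299}{36} e_{1} + \frac{26129}{108} e_{2} - \frac{55315}{108} e_{3} - \frac{20045}{108} e_{1} e_{2} e_{3}


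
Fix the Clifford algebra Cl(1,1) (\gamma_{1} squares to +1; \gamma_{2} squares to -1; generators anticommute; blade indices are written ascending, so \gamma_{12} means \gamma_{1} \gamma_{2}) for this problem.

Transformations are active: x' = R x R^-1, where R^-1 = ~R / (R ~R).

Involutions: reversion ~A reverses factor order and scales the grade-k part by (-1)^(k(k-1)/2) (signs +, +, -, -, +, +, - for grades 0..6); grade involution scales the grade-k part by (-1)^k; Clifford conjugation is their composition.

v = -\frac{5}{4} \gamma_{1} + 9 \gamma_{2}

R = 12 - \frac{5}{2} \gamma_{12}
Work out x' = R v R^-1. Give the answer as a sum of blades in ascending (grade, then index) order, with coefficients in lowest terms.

~R = 12 + \frac{5}{2} \gamma_{12}, and R ~R = \frac{551}{4}, so R^-1 = ~R / (\frac{551}{4}).
R v = \frac{15}{2} \gamma_{1} + \frac{839}{8} \gamma_{2}
Answer: \frac{5635}{2204} \gamma_{1} + \frac{5109}{551} \gamma_{2}


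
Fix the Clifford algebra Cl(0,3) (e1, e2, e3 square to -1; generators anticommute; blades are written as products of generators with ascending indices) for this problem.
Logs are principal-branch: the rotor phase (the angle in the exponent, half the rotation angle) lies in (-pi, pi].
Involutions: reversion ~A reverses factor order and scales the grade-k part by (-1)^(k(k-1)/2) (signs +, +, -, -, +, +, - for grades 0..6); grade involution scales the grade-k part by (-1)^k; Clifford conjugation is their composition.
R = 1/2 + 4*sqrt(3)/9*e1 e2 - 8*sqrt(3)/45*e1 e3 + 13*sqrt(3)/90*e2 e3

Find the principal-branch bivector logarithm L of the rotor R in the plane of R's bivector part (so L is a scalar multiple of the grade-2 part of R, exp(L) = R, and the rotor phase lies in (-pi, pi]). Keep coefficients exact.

The scalar part of R is 1/2, which fixes the principal-branch rotor phase; the unit plane is then the bivector part divided by the sine of that phase, and L is that plane scaled by the phase.
Concretely: cos(phase) = 1/2 gives phase = ±pi/3, and since phase/sin(phase) is even the sign is immaterial: L = (phase/sin(phase)) * <R>_2 = (2*sqrt(3)*pi/9) * <R>_2.
Answer: 8*pi/27*e1 e2 - 16*pi/135*e1 e3 + 13*pi/135*e2 e3


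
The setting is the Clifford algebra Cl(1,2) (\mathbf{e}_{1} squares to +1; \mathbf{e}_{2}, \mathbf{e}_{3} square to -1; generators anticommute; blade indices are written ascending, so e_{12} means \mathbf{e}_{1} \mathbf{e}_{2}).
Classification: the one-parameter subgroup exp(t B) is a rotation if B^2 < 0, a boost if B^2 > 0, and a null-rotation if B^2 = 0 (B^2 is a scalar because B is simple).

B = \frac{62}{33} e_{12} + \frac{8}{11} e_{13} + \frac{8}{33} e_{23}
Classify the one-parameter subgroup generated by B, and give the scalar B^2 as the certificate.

B^2 term by term: the squares give (\frac{62}{33})^2*(e_{12})^2 + (\frac{8}{11})^2*(e_{13})^2 + (\frac{8}{33})^2*(e_{23})^2 = \frac{3844}{1089}*(+1) + \frac{64}{121}*(+1) + \frac{64}{1089}*(-1) = 4 (each basis 2-blade squares to minus the product of its generators' squares); cross terms between blades sharing an index anticommute and cancel. So B^2 = 4.
Answer: boost, certificate B^2 = 4. The invariant at work: B^2 = 4 is unchanged by conjugation, hence its sign classifies the subgroup whatever basis B is written in.


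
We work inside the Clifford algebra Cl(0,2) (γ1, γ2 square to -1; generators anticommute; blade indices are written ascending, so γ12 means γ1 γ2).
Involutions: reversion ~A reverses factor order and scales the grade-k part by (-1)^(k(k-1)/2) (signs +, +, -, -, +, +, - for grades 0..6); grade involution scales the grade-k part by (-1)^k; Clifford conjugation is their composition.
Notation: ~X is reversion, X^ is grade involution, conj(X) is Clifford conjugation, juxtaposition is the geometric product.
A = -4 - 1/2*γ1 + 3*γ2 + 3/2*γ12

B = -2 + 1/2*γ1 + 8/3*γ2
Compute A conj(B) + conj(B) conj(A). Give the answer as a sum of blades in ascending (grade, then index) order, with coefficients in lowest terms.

first term: 63/4 + 7*γ1 + 47/12*γ2 - 1/6*γ12
second term: 1/4 + 5*γ1 + 191/12*γ2 + 35/6*γ12
Answer: 16 + 12*γ1 + 119/6*γ2 + 17/3*γ12


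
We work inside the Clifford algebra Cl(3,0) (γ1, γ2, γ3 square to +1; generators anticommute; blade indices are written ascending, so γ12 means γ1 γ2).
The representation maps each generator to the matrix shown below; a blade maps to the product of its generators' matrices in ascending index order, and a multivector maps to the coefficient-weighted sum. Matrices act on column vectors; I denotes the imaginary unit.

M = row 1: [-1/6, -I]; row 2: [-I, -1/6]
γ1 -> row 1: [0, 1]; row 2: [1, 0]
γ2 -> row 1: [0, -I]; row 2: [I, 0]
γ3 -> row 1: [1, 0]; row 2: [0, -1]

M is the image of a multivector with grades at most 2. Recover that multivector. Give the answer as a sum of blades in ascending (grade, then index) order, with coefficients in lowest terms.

Method: 1, rho(γ1), rho(γ2), rho(γ3) form a trace-orthogonal basis of the 2x2 complex matrices (tr(X Y) = 2 if X = Y, else 0), so M = m0*1 + m1*rho(γ1) + m2*rho(γ2) + m3*rho(γ3) with m0 = tr(M)/2 = -1/6, m1 = tr(M rho(γ1))/2 = -I, m2 = tr(M rho(γ2))/2 = 0, m3 = tr(M rho(γ3))/2 = 0.
Multiplying table entries, the bivector images are rho(γ12) = I*rho(γ3), rho(γ13) = -I*rho(γ2), rho(γ23) = I*rho(γ1); with real blade coefficients the real parts of m0..m3 are the coefficients of 1, γ1, γ2, γ3 and the imaginary parts give the bivectors (γ23: Im m1, γ13: -Im m2, γ12: Im m3).
Answer: -1/6 - γ23


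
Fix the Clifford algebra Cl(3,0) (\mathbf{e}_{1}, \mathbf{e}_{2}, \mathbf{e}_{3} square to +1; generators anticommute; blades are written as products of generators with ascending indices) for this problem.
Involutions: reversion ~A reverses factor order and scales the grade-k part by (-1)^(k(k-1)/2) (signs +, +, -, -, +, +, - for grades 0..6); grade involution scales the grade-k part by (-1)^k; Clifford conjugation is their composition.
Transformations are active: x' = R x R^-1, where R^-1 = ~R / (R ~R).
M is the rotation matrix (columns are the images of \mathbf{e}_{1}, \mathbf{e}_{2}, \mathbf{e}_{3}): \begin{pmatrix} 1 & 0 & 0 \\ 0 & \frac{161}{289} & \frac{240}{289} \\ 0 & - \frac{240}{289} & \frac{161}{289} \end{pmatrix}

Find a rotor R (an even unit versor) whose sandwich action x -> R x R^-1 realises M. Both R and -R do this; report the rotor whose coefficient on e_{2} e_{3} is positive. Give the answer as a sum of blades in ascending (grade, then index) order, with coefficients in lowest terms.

Method: write R = a + b12*e_{1} e_{2} + b13*e_{1} e_{3} + b23*e_{2} e_{3} with a^2 + b12^2 + b13^2 + b23^2 = 1 (so R^-1 = ~R). Expanding the columns R e_j ~R gives tr M = 4a^2 - 1 and, from the antisymmetric part, M21 - M12 = -4a*b12, M13 - M31 = 4a*b13, M32 - M23 = -4a*b23.
Here tr M = \frac{611}{289}, so a^2 = (1 + tr M)/4 = \frac{225}{289} and a = ±\frac{15}{17}. Taking a = \frac{15}{17}: M21 - M12 = 0, M13 - M31 = 0, M32 - M23 = -\frac{480}{289}, giving b12 = 0, b13 = 0, b23 = \frac{8}{17}, i.e. R = \frac{15}{17} + \frac{8}{17} e_{2} e_{3}.
Its e_{2} e_{3} coefficient is already positive.
Answer: \frac{15}{17} + \frac{8}{17} e_{2} e_{3}. Uniqueness: Spin(3) -> SO(3) maps R and -R to the same rotation of trace \frac{611}{289}; fixing the sign of the e_{2} e_{3} coefficient removes the ambiguity.


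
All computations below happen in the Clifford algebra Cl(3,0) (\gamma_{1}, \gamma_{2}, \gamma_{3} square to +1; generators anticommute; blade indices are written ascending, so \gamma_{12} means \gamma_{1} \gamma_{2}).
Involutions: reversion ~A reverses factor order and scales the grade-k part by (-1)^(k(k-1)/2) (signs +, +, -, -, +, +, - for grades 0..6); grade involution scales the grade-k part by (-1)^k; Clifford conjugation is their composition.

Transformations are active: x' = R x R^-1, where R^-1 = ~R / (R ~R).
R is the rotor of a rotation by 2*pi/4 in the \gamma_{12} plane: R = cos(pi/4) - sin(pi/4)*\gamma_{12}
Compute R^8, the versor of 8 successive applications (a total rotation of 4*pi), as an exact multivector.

Because a rotor carries half the rotation angle, composing 8 copies of this \gamma_{12}-plane rotor multiplies the phase: 8*(pi/4) = 2 \pi, hence R^8 = cos(2 \pi) - sin(2 \pi)*\gamma_{12}.
cos(2 \pi) = 1 and sin(2 \pi) = 0, so R^8 = 1. The total rotation 4*pi is 2 full turns, so every vector returns to itself, yet the rotor is +1, back on the identity sheet (an even number of 2*pi turns).
Answer: 1


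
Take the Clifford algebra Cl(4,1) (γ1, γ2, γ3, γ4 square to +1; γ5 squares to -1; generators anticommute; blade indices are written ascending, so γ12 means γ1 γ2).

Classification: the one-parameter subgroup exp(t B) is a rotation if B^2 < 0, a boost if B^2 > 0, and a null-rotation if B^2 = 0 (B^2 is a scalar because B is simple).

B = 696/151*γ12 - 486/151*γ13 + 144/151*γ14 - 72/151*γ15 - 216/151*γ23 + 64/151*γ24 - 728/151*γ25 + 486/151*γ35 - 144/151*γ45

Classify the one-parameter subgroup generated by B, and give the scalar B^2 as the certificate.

B^2 term by term: the squares give (696/151)^2*(γ12)^2 + (-486/151)^2*(γ13)^2 + (144/151)^2*(γ14)^2 + (-72/151)^2*(γ15)^2 + (-216/151)^2*(γ23)^2 + (64/151)^2*(γ24)^2 + (-728/151)^2*(γ25)^2 + (486/151)^2*(γ35)^2 + (-144/151)^2*(γ45)^2 = 484416/22801*(-1) + 236196/22801*(-1) + 20736/22801*(-1) + 5184/22801*(+1) + 46656/22801*(-1) + 4096/22801*(-1) + 529984/22801*(+1) + 236196/22801*(+1) + 20736/22801*(+1) = 0 (each basis 2-blade squares to minus the product of its generators' squares); cross terms between blades sharing an index anticommute and cancel; the commuting (index-disjoint) pairs give grade-4 terms 2*c*c'*(blade product), which cancel blade by blade — γ1234: 62208/22801 - 62208/22801 = 0; γ1235: 676512/22801 - 707616/22801 + 31104/22801 = 0; γ1245: -200448/22801 + 209664/22801 - 9216/22801 = 0; γ1345: 139968/22801 - 139968/22801 = 0; γ2345: 62208/22801 - 62208/22801 = 0 — confirming B is simple. So B^2 = 0.
Answer: null-rotation, certificate B^2 = 0. B^2 = 0 is basis-independent, so its sign is the whole story.
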